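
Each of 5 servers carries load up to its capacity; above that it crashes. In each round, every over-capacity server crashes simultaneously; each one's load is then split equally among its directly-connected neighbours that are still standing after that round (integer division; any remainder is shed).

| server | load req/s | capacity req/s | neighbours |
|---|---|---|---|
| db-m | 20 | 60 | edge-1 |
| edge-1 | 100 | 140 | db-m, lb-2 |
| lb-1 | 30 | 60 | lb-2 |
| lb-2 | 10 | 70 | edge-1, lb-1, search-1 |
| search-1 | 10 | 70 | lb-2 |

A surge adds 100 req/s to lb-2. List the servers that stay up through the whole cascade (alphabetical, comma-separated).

db-m, edge-1, search-1

Round 1 — lb-2 at 110 > 70. lb-2 crashes.
  lb-2 sheds 110 req/s to edge-1, lb-1, search-1: 36 each (2 lost).
    edge-1: 100+36 = 136 ≤ 140
    lb-1: 30+36 = 66 > 60
    search-1: 10+36 = 46 ≤ 70
Round 2 — lb-1 crashes.
  lb-1 sheds 66 req/s: no online neighbours, lost.
No further crashes.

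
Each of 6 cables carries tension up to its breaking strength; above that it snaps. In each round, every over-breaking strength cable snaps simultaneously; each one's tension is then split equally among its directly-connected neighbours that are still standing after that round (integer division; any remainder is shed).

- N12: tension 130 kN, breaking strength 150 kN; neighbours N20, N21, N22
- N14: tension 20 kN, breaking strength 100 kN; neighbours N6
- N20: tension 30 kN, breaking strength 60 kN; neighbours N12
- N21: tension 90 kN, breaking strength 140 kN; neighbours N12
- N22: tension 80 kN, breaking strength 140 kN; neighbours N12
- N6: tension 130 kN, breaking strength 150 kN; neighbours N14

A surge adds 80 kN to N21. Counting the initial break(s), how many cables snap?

Round 1 — N21 at 170 > 140. N21 snaps.
  N21 sheds 170 kN to N12: 170 each.
    N12: 130+170 = 300 > 150
Round 2 — N12 snaps.
  N12 sheds 300 kN to N20, N22: 150 each.
    N20: 30+150 = 180 > 60
    N22: 80+150 = 230 > 140
Round 3 — N20, N22 snap.
  N20 sheds 180 kN: no online neighbours, lost.
  N22 sheds 230 kN: no online neighbours, lost.
No further breaks.

4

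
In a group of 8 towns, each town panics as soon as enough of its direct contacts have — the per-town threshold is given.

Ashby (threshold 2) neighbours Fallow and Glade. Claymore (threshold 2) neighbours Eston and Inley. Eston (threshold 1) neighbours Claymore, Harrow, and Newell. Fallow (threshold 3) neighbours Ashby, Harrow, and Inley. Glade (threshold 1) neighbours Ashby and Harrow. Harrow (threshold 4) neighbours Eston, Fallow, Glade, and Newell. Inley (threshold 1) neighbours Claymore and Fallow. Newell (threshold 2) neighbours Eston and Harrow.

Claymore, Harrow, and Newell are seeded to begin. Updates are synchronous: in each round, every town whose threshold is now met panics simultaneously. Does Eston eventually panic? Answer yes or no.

yes

Round 1 — Claymore, Harrow, Newell panic (initial).
Round 2 — checking thresholds:
  Eston: 3 of 3 neighbours ≥ 1, panics.
  Fallow: 1 of 3 neighbours < 3, not yet.
  Glade: 1 of 2 neighbours ≥ 1, panics.
  Inley: 1 of 2 neighbours ≥ 1, panics.
Round 3 — no new panics; cascade stops.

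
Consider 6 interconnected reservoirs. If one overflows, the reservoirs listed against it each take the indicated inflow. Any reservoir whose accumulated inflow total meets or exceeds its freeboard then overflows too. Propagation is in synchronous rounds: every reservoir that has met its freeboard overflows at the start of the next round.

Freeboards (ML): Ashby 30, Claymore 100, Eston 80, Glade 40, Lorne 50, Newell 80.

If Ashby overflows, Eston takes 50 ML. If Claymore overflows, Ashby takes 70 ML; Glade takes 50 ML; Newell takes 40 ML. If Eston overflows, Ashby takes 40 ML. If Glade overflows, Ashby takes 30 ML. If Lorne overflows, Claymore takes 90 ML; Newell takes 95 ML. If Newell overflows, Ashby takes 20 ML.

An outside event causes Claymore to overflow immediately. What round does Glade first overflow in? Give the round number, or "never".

2

Round 1 — Claymore overflows (initial).
  Ashby: +70 → 70 ≥ 30
  Glade: +50 → 50 ≥ 40
  Newell: +40 → 40 < 80
Round 2 — Ashby, Glade overflow.
  Eston: +50 → 50 < 80
No further overflows.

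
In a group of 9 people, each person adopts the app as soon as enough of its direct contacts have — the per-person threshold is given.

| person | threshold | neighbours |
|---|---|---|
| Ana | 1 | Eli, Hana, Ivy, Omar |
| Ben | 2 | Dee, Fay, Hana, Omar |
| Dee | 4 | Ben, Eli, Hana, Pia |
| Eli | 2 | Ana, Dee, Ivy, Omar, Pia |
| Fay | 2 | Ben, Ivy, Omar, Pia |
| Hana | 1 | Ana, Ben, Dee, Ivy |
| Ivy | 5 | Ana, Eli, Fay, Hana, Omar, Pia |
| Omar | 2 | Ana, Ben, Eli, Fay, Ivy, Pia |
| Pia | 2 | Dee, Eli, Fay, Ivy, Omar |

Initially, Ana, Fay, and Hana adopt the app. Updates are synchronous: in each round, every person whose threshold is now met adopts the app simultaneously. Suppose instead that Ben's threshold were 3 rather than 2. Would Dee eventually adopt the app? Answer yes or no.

With Ben's threshold at 3:
Round 1 — Ana, Fay, Hana adopt the app (initial).
Round 2 — checking thresholds:
  Ben: 2 of 4 neighbours < 3, not yet.
  Dee: 1 of 4 neighbours < 4, not yet.
  Eli: 1 of 5 neighbours < 2, not yet.
  Ivy: 3 of 6 neighbours < 5, not yet.
  Omar: 2 of 6 neighbours ≥ 2, adopts the app.
  Pia: 1 of 5 neighbours < 2, not yet.
Round 3 — checking thresholds:
  Ben: 3 of 4 neighbours ≥ 3, adopts the app.
  Dee: 1 of 4 neighbours < 4, not yet.
  Eli: 2 of 5 neighbours ≥ 2, adopts the app.
  Ivy: 4 of 6 neighbours < 5, not yet.
  Pia: 2 of 5 neighbours ≥ 2, adopts the app.
Round 4 — checking thresholds:
  Dee: 4 of 4 neighbours ≥ 4, adopts the app.
  Ivy: 6 of 6 neighbours ≥ 5, adopts the app.
Round 5 — no new adoptions; cascade stops.

yes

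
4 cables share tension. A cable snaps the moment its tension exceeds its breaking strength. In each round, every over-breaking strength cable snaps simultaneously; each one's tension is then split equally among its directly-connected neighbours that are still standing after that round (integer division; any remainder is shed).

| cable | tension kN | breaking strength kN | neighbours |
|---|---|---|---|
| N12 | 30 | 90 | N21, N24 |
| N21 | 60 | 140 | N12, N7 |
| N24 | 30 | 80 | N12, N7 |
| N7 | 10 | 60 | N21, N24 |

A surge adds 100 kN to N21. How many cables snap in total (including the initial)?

Round 1 — N21 at 160 > 140. N21 snaps.
  N21 sheds 160 kN to N12, N7: 80 each.
    N12: 30+80 = 110 > 90
    N7: 10+80 = 90 > 60
Round 2 — N12, N7 snap.
  N12 sheds 110 kN to N24: 110 each.
    N24: 30+110 = 140 > 80
  N7 sheds 90 kN to N24: 90 each.
    N24: 140+90 = 230 > 80
Round 3 — N24 snaps.
  N24 sheds 230 kN: no online neighbours, lost.
No further breaks.

4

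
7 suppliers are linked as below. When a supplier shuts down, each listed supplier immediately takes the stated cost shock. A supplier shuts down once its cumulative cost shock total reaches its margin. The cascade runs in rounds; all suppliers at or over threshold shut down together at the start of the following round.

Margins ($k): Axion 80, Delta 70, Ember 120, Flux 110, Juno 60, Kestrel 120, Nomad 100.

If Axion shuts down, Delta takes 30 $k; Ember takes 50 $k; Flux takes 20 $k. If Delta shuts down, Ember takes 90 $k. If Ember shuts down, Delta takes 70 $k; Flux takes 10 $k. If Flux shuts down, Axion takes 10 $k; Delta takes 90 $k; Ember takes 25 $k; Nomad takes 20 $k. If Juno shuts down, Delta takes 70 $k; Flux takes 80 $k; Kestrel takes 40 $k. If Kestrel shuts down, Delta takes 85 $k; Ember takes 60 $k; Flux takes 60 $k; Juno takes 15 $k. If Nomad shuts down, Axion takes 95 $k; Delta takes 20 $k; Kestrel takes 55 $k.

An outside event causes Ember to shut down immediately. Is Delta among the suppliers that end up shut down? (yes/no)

Round 1 — Ember shuts down (initial).
  Delta: +70 → 70 ≥ 70
  Flux: +10 → 10 < 110
Round 2 — Delta shuts down.
No further shutdowns.

yes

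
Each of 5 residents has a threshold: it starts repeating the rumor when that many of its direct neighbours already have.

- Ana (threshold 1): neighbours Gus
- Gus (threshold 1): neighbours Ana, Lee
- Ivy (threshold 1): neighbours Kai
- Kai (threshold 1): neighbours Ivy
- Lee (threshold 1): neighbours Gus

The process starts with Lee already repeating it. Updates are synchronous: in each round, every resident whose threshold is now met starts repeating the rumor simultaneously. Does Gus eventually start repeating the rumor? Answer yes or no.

yes

Round 1 — Lee starts repeating the rumor (initial).
Round 2 — checking thresholds:
  Gus: 1 of 2 neighbours ≥ 1, starts repeating the rumor.
Round 3 — checking thresholds:
  Ana: 1 of 1 neighbours ≥ 1, starts repeating the rumor.
Round 4 — no new spreads; cascade stops.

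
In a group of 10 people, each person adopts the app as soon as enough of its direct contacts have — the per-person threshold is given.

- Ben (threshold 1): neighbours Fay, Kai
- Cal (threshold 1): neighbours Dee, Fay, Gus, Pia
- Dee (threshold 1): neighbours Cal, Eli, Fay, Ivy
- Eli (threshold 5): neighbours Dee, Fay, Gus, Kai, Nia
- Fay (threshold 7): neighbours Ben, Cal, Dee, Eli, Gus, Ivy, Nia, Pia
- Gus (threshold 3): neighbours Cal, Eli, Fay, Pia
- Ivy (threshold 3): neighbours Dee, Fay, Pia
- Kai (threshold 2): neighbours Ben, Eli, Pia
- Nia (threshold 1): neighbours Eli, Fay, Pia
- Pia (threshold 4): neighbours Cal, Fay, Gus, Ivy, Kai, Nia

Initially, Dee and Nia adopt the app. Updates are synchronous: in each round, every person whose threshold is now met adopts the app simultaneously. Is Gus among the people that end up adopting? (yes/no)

no

Round 1 — Dee, Nia adopt the app (initial).
Round 2 — checking thresholds:
  Cal: 1 of 4 neighbours ≥ 1, adopts the app.
  Eli: 2 of 5 neighbours < 5, holds.
  Fay: 2 of 8 neighbours < 7, holds.
  Ivy: 1 of 3 neighbours < 3, holds.
  Pia: 1 of 6 neighbours < 4, holds.
Round 3 — no new adoptions; cascade stops.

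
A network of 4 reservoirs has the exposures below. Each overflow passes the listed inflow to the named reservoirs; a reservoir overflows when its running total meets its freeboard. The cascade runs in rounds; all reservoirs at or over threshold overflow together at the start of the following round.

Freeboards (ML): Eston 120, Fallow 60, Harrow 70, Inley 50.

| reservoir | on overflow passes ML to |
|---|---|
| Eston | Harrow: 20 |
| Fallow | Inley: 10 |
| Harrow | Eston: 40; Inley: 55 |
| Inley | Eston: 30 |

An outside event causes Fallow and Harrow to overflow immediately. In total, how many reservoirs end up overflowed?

3

Round 1 — Fallow, Harrow overflow (initial).
  Eston: +40 → 40 < 120
  Inley: +10+55 → 65 ≥ 50
Round 2 — Inley overflows.
  Eston: +30 → 70 < 120
No further overflows.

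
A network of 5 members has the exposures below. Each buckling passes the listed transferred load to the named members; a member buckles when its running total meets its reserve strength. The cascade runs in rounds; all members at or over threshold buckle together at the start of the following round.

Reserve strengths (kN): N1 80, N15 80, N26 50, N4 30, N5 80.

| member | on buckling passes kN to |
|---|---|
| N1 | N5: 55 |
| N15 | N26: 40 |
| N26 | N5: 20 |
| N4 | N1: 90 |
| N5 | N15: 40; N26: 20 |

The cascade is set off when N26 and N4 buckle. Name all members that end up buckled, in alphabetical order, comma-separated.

Round 1 — N26, N4 buckle (initial).
  N1: +90 → 90 ≥ 80
  N5: +20 → 20 < 80
Round 2 — N1 buckles.
  N5: +55 → 75 < 80
No further bucklings.

N1, N26, N4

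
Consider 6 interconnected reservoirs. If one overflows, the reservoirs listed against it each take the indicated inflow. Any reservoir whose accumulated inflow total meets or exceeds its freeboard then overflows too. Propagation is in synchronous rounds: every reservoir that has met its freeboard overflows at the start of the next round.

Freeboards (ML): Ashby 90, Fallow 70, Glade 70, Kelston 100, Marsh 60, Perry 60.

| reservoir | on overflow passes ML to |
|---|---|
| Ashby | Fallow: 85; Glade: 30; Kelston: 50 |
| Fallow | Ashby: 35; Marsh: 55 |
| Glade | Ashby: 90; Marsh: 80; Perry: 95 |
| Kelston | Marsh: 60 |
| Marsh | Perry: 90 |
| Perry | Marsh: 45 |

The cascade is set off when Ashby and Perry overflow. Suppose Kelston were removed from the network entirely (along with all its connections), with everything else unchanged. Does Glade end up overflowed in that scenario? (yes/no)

no

With Kelston removed:
Round 1 — Ashby, Perry overflow (initial).
  Fallow: +85 → 85 ≥ 70
  Glade: +30 → 30 < 70
  Marsh: +45 → 45 < 60
Round 2 — Fallow overflows.
  Marsh: +55 → 100 ≥ 60
Round 3 — Marsh overflows.
No further overflows.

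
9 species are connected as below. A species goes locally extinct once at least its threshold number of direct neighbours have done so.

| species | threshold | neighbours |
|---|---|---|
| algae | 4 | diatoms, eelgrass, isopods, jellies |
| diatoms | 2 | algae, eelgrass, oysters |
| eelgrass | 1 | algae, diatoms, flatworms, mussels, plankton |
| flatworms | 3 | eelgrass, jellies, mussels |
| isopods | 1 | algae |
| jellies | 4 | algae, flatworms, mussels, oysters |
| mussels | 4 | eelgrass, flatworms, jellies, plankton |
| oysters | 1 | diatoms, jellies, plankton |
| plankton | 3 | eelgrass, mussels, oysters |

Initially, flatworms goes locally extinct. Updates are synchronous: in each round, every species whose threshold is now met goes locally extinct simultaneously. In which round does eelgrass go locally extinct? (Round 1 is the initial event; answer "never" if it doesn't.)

Round 1 — flatworms goes locally extinct (initial).
Round 2 — checking thresholds:
  eelgrass: 1 of 5 neighbours ≥ 1, goes locally extinct.
  jellies: 1 of 4 neighbours < 4, holds.
  mussels: 1 of 4 neighbours < 4, holds.
Round 3 — no new extinctions; cascade stops.

2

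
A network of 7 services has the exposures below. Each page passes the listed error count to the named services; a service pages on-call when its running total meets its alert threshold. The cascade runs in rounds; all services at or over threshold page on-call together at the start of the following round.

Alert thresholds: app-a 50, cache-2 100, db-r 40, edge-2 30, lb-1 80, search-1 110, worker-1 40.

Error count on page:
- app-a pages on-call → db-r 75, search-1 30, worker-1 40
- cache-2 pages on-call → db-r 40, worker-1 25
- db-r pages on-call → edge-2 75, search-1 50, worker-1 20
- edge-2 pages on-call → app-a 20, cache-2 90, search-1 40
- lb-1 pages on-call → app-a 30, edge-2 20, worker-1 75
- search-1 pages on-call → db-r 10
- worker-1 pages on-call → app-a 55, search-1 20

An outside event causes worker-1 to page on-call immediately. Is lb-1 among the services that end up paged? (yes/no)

Round 1 — worker-1 pages on-call (initial).
  app-a: +55 → 55 ≥ 50
  search-1: +20 → 20 < 110
Round 2 — app-a pages on-call.
  db-r: +75 → 75 ≥ 40
  search-1: +30 → 50 < 110
Round 3 — db-r pages on-call.
  edge-2: +75 → 75 ≥ 30
  search-1: +50 → 100 < 110
Round 4 — edge-2 pages on-call.
  cache-2: +90 → 90 < 100
  search-1: +40 → 140 ≥ 110
Round 5 — search-1 pages on-call.
No further pages.

no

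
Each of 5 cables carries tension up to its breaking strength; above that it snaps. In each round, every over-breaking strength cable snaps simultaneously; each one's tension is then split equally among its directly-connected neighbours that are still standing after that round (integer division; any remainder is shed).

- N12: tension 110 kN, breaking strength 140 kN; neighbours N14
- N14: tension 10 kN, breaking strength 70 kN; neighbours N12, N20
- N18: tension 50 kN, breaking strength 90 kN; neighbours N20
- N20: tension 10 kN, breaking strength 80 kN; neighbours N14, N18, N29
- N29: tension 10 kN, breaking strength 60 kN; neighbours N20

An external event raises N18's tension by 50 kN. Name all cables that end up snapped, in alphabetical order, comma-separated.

Round 1 — N18 at 100 > 90. N18 snaps.
  N18 sheds 100 kN to N20: 100 each.
    N20: 10+100 = 110 > 80
Round 2 — N20 snaps.
  N20 sheds 110 kN to N14, N29: 55 each.
    N14: 10+55 = 65 ≤ 70
    N29: 10+55 = 65 > 60
Round 3 — N29 snaps.
  N29 sheds 65 kN: no online neighbours, lost.
No further breaks.

N18, N20, N29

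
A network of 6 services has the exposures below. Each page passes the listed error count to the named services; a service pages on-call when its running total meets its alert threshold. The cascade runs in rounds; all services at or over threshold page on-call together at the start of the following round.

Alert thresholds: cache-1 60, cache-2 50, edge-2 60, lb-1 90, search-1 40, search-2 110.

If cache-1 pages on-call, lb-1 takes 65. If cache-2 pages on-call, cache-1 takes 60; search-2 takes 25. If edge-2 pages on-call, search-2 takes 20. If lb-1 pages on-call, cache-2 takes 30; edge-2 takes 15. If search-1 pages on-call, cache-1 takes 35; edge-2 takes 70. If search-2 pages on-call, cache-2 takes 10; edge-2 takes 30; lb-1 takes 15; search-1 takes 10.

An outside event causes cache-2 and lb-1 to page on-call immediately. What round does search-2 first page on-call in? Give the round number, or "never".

never

Round 1 — cache-2, lb-1 page on-call (initial).
  cache-1: +60 → 60 ≥ 60
  edge-2: +15 → 15 < 60
  search-2: +25 → 25 < 110
Round 2 — cache-1 pages on-call.
No further pages.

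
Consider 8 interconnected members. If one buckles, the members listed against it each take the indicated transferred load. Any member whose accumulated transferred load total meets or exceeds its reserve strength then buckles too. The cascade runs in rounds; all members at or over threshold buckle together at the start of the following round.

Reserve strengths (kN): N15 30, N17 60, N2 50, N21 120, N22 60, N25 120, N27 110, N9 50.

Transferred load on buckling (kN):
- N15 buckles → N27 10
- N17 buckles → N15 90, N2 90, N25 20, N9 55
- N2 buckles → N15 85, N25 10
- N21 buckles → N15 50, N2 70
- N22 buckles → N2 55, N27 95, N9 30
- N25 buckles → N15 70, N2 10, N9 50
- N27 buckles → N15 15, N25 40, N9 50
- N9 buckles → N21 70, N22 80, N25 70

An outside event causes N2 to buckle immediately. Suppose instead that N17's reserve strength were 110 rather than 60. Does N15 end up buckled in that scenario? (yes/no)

yes

With N17's reserve strength at 110:
Round 1 — N2 buckles (initial).
  N15: +85 → 85 ≥ 30
  N25: +10 → 10 < 120
Round 2 — N15 buckles.
  N27: +10 → 10 < 110
No further bucklings.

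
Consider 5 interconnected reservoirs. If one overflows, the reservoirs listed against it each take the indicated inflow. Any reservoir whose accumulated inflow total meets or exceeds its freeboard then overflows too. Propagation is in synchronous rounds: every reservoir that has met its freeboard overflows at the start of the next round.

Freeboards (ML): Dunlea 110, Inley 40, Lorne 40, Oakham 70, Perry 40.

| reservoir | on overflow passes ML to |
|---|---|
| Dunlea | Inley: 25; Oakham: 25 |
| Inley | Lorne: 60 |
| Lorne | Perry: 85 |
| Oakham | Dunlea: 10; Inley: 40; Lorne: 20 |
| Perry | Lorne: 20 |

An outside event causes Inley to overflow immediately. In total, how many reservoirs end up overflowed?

3

Round 1 — Inley overflows (initial).
  Lorne: +60 → 60 ≥ 40
Round 2 — Lorne overflows.
  Perry: +85 → 85 ≥ 40
Round 3 — Perry overflows.
No further overflows.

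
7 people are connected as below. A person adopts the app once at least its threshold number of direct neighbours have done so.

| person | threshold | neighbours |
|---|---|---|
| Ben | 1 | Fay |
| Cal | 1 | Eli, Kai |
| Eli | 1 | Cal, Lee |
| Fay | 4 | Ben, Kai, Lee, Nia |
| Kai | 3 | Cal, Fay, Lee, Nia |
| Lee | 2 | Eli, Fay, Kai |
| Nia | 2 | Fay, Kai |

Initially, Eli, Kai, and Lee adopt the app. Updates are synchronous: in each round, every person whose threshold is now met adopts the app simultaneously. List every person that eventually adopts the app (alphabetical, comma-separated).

Round 1 — Eli, Kai, Lee adopt the app (initial).
Round 2 — checking thresholds:
  Cal: 2 of 2 neighbours ≥ 1, adopts the app.
  Fay: 2 of 4 neighbours < 4, not yet.
  Nia: 1 of 2 neighbours < 2, not yet.
Round 3 — no new adoptions; cascade stops.

Cal, Eli, Kai, Lee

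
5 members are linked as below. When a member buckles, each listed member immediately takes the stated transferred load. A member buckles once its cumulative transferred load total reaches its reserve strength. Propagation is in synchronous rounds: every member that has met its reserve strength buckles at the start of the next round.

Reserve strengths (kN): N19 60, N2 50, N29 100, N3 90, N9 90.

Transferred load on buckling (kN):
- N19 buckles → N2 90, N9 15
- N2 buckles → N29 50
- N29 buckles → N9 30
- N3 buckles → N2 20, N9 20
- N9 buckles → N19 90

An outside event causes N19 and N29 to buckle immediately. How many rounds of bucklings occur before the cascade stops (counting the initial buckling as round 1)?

2

Round 1 — N19, N29 buckle (initial).
  N2: +90 → 90 ≥ 50
  N9: +15+30 → 45 < 90
Round 2 — N2 buckles.
No further bucklings.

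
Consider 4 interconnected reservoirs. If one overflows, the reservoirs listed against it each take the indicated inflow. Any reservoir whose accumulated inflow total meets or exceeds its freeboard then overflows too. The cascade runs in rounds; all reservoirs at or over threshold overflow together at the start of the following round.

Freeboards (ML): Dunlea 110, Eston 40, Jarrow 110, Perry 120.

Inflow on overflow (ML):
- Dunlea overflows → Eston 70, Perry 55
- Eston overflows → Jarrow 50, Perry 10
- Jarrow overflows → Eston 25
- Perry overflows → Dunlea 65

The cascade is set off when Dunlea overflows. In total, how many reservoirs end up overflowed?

2

Round 1 — Dunlea overflows (initial).
  Eston: +70 → 70 ≥ 40
  Perry: +55 → 55 < 120
Round 2 — Eston overflows.
  Jarrow: +50 → 50 < 110
  Perry: +10 → 65 < 120
No further overflows.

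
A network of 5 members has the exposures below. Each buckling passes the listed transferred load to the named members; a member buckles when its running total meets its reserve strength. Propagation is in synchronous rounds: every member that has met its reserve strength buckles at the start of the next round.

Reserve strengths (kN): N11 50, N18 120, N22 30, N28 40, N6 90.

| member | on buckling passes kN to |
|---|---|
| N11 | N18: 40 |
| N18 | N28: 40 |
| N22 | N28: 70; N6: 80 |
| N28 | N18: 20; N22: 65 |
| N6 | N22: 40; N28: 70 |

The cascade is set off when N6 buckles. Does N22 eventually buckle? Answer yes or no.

yes

Round 1 — N6 buckles (initial).
  N22: +40 → 40 ≥ 30
  N28: +70 → 70 ≥ 40
Round 2 — N22, N28 buckle.
  N18: +20 → 20 < 120
No further bucklings.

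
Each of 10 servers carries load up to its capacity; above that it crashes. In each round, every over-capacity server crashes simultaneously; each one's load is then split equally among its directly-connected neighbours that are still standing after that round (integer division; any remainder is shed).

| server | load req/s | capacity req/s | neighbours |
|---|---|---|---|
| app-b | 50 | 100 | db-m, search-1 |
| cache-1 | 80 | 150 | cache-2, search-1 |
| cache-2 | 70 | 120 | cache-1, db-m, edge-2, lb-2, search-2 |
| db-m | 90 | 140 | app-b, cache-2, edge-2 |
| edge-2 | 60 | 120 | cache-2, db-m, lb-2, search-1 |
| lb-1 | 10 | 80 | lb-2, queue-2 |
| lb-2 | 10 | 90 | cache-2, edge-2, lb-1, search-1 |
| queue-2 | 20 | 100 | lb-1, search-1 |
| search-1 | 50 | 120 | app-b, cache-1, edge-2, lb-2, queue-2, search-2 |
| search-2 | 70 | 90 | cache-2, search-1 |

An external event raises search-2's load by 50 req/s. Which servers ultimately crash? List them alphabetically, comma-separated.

cache-2, search-2

Round 1 — search-2 at 120 > 90. search-2 crashes.
  search-2 sheds 120 req/s to cache-2, search-1: 60 each.
    cache-2: 70+60 = 130 > 120
    search-1: 50+60 = 110 ≤ 120
Round 2 — cache-2 crashes.
  cache-2 sheds 130 req/s to cache-1, db-m, edge-2, lb-2: 32 each (2 lost).
    cache-1: 80+32 = 112 ≤ 150
    db-m: 90+32 = 122 ≤ 140
    edge-2: 60+32 = 92 ≤ 120
    lb-2: 10+32 = 42 ≤ 90
No further crashes.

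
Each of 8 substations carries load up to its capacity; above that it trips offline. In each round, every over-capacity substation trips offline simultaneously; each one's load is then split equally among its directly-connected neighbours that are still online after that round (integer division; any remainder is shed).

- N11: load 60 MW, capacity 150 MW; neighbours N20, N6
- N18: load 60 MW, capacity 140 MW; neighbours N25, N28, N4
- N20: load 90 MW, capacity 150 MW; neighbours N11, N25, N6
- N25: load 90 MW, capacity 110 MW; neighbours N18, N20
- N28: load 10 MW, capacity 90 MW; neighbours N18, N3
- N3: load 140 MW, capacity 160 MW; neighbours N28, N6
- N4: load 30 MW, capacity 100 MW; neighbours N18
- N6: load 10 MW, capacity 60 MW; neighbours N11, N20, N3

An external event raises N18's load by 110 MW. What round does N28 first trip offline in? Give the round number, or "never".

6

Round 1 — N18 at 170 > 140. N18 trips offline.
  N18 sheds 170 MW to N25, N28, N4: 56 each (2 lost).
    N25: 90+56 = 146 > 110
    N28: 10+56 = 66 ≤ 90
    N4: 30+56 = 86 ≤ 100
Round 2 — N25 trips offline.
  N25 sheds 146 MW to N20: 146 each.
    N20: 90+146 = 236 > 150
Round 3 — N20 trips offline.
  N20 sheds 236 MW to N11, N6: 118 each.
    N11: 60+118 = 178 > 150
    N6: 10+118 = 128 > 60
Round 4 — N11, N6 trip offline.
  N11 sheds 178 MW: no online neighbours, lost.
  N6 sheds 128 MW to N3: 128 each.
    N3: 140+128 = 268 > 160
Round 5 — N3 trips offline.
  N3 sheds 268 MW to N28: 268 each.
    N28: 66+268 = 334 > 90
Round 6 — N28 trips offline.
  N28 sheds 334 MW: no online neighbours, lost.
No further trips.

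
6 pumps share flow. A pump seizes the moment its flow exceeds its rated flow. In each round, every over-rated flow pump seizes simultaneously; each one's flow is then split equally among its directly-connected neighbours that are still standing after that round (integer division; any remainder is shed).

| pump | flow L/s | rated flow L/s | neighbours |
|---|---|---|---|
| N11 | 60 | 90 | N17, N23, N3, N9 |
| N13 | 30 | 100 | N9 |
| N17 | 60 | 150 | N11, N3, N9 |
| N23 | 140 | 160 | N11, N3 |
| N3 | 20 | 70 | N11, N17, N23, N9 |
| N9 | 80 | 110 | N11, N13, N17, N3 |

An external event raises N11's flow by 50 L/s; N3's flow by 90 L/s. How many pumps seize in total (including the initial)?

6

Round 1 — N11 at 110 > 90; N3 at 110 > 70. N11, N3 seize.
  N11 sheds 110 L/s to N17, N23, N9: 36 each (2 lost).
    N17: 60+36 = 96 ≤ 150
    N23: 140+36 = 176 > 160
    N9: 80+36 = 116 > 110
  N3 sheds 110 L/s to N17, N23, N9: 36 each (2 lost).
    N17: 96+36 = 132 ≤ 150
    N23: 176+36 = 212 > 160
    N9: 116+36 = 152 > 110
Round 2 — N23, N9 seize.
  N23 sheds 212 L/s: no online neighbours, lost.
  N9 sheds 152 L/s to N13, N17: 76 each.
    N13: 30+76 = 106 > 100
    N17: 132+76 = 208 > 150
Round 3 — N13, N17 seize.
  N13 sheds 106 L/s: no online neighbours, lost.
  N17 sheds 208 L/s: no online neighbours, lost.
No further seizures.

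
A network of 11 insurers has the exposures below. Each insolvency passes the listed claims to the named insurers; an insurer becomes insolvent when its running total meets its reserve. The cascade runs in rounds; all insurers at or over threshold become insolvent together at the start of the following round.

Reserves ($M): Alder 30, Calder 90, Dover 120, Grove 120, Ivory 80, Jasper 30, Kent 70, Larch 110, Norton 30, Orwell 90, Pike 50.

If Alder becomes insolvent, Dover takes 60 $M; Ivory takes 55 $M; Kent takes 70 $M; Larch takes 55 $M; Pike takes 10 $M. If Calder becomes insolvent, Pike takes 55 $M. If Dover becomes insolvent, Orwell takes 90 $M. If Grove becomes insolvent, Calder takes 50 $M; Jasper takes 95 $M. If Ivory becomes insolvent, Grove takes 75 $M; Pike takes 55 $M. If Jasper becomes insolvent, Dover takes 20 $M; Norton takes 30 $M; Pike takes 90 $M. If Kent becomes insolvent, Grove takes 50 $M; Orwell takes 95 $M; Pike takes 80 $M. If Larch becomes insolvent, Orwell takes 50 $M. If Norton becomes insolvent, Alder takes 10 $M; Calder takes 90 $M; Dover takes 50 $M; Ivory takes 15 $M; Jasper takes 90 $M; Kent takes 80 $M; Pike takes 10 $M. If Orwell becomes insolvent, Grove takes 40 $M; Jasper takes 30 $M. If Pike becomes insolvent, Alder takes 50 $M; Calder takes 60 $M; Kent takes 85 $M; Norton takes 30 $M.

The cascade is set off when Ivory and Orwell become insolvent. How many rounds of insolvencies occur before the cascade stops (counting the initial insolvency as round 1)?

4

Round 1 — Ivory, Orwell become insolvent (initial).
  Grove: +75+40 → 115 < 120
  Jasper: +30 → 30 ≥ 30
  Pike: +55 → 55 ≥ 50
Round 2 — Jasper, Pike become insolvent.
  Alder: +50 → 50 ≥ 30
  Calder: +60 → 60 < 90
  Dover: +20 → 20 < 120
  Kent: +85 → 85 ≥ 70
  Norton: +30+30 → 60 ≥ 30
Round 3 — Alder, Kent, Norton become insolvent.
  Calder: +90 → 150 ≥ 90
  Dover: +60+50 → 130 ≥ 120
  Grove: +50 → 165 ≥ 120
  Larch: +55 → 55 < 110
Round 4 — Calder, Dover, Grove become insolvent.
No further insolvencies.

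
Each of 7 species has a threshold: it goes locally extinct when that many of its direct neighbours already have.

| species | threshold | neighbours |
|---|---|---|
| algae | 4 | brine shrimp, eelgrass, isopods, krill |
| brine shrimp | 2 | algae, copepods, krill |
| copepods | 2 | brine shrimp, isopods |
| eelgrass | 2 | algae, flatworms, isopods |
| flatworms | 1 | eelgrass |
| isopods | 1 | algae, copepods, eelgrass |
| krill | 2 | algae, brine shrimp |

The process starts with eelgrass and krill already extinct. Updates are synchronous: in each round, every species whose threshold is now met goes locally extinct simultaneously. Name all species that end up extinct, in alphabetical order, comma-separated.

Round 1 — eelgrass, krill go locally extinct (initial).
Round 2 — checking thresholds:
  algae: 2 of 4 neighbours < 4, not yet.
  brine shrimp: 1 of 3 neighbours < 2, not yet.
  flatworms: 1 of 1 neighbours ≥ 1, goes locally extinct.
  isopods: 1 of 3 neighbours ≥ 1, goes locally extinct.
Round 3 — no new extinctions; cascade stops.

eelgrass, flatworms, isopods, krill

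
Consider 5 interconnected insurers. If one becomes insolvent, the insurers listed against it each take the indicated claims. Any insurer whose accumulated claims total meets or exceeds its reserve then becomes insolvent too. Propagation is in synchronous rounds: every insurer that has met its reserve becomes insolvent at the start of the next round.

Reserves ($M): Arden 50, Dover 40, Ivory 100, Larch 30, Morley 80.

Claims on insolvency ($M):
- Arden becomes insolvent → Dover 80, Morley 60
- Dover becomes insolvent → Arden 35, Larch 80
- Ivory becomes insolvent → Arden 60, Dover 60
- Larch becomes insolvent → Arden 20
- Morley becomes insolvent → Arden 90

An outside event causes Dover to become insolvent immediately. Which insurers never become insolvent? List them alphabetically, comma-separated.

Round 1 — Dover becomes insolvent (initial).
  Arden: +35 → 35 < 50
  Larch: +80 → 80 ≥ 30
Round 2 — Larch becomes insolvent.
  Arden: +20 → 55 ≥ 50
Round 3 — Arden becomes insolvent.
  Morley: +60 → 60 < 80
No further insolvencies.

Ivory, Morley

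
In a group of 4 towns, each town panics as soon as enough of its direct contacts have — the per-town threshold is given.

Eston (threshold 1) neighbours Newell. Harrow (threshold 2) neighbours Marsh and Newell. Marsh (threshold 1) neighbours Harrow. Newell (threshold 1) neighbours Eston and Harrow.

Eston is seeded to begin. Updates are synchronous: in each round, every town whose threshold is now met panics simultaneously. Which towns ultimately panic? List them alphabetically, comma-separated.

Eston, Newell

Round 1 — Eston panics (initial).
Round 2 — checking thresholds:
  Newell: 1 of 2 neighbours ≥ 1, panics.
Round 3 — no new panics; cascade stops.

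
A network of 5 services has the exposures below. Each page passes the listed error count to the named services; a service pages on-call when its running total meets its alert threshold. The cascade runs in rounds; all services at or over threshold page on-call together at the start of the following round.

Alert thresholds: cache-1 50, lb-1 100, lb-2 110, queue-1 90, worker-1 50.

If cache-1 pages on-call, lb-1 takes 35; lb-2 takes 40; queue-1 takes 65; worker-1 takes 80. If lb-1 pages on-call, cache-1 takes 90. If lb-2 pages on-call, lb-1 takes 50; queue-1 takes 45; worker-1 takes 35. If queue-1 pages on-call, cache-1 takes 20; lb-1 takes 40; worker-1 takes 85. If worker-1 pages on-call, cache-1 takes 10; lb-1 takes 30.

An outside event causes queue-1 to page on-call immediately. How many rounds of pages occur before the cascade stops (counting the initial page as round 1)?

Round 1 — queue-1 pages on-call (initial).
  cache-1: +20 → 20 < 50
  lb-1: +40 → 40 < 100
  worker-1: +85 → 85 ≥ 50
Round 2 — worker-1 pages on-call.
  cache-1: +10 → 30 < 50
  lb-1: +30 → 70 < 100
No further pages.

2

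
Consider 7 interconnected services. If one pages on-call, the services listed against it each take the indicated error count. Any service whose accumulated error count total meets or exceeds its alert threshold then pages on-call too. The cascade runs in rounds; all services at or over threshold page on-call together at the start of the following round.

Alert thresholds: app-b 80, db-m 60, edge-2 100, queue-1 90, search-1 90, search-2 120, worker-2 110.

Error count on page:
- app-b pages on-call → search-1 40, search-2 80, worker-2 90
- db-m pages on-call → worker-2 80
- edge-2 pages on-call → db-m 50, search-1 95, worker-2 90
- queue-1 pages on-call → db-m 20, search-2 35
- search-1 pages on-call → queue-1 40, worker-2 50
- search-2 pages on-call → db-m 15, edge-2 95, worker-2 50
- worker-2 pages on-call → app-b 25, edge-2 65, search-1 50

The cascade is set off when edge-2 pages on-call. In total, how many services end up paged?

3

Round 1 — edge-2 pages on-call (initial).
  db-m: +50 → 50 < 60
  search-1: +95 → 95 ≥ 90
  worker-2: +90 → 90 < 110
Round 2 — search-1 pages on-call.
  queue-1: +40 → 40 < 90
  worker-2: +50 → 140 ≥ 110
Round 3 — worker-2 pages on-call.
  app-b: +25 → 25 < 80
No further pages.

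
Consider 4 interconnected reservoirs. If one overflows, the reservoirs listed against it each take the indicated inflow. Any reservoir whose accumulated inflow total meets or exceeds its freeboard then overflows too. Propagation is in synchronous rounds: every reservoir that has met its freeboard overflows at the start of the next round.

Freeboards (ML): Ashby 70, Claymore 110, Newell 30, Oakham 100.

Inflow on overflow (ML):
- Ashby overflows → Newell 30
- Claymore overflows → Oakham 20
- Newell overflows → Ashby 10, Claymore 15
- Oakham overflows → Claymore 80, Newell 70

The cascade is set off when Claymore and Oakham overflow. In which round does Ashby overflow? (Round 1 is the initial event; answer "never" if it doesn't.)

Round 1 — Claymore, Oakham overflow (initial).
  Newell: +70 → 70 ≥ 30
Round 2 — Newell overflows.
  Ashby: +10 → 10 < 70
No further overflows.

never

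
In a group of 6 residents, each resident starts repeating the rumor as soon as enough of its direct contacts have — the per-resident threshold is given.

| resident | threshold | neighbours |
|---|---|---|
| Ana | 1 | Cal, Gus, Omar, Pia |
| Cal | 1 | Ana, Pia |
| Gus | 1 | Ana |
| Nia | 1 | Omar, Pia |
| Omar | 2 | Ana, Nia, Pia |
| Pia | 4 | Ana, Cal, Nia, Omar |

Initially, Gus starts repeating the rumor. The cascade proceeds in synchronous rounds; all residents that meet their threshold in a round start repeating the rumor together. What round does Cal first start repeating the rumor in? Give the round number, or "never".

3

Round 1 — Gus starts repeating the rumor (initial).
Round 2 — checking thresholds:
  Ana: 1 of 4 neighbours ≥ 1, starts repeating the rumor.
Round 3 — checking thresholds:
  Cal: 1 of 2 neighbours ≥ 1, starts repeating the rumor.
  Omar: 1 of 3 neighbours < 2, not yet.
  Pia: 1 of 4 neighbours < 4, not yet.
Round 4 — no new spreads; cascade stops.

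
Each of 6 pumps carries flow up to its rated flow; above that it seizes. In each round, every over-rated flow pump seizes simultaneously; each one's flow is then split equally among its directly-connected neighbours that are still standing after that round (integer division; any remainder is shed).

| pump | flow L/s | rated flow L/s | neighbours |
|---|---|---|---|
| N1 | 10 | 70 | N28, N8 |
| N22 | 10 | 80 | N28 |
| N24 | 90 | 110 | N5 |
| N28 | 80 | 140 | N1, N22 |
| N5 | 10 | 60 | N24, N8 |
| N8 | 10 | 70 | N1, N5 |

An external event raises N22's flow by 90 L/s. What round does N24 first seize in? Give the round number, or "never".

Round 1 — N22 at 100 > 80. N22 seizes.
  N22 sheds 100 L/s to N28: 100 each.
    N28: 80+100 = 180 > 140
Round 2 — N28 seizes.
  N28 sheds 180 L/s to N1: 180 each.
    N1: 10+180 = 190 > 70
Round 3 — N1 seizes.
  N1 sheds 190 L/s to N8: 190 each.
    N8: 10+190 = 200 > 70
Round 4 — N8 seizes.
  N8 sheds 200 L/s to N5: 200 each.
    N5: 10+200 = 210 > 60
Round 5 — N5 seizes.
  N5 sheds 210 L/s to N24: 210 each.
    N24: 90+210 = 300 > 110
Round 6 — N24 seizes.
  N24 sheds 300 L/s: no online neighbours, lost.
No further seizures.

6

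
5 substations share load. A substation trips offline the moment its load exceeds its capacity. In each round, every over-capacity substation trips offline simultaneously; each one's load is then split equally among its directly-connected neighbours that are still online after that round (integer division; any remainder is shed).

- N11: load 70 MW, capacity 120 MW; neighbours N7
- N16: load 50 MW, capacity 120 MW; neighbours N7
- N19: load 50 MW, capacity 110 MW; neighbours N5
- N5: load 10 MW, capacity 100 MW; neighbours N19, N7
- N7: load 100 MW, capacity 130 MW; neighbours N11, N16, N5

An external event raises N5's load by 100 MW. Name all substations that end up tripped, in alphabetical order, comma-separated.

N11, N16, N5, N7

Round 1 — N5 at 110 > 100. N5 trips offline.
  N5 sheds 110 MW to N19, N7: 55 each.
    N19: 50+55 = 105 ≤ 110
    N7: 100+55 = 155 > 130
Round 2 — N7 trips offline.
  N7 sheds 155 MW to N11, N16: 77 each (1 lost).
    N11: 70+77 = 147 > 120
    N16: 50+77 = 127 > 120
Round 3 — N11, N16 trip offline.
  N11 sheds 147 MW: no online neighbours, lost.
  N16 sheds 127 MW: no online neighbours, lost.
No further trips.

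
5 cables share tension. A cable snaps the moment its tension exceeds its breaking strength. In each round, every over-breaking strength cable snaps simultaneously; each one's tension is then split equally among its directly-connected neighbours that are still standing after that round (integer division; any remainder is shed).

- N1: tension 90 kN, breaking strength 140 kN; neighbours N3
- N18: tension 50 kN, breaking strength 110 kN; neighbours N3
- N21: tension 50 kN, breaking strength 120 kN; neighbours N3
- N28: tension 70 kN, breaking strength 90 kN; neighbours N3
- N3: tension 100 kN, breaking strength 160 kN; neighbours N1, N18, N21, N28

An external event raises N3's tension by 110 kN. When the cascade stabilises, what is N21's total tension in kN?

Round 1 — N3 at 210 > 160. N3 snaps.
  N3 sheds 210 kN to N1, N18, N21, N28: 52 each (2 lost).
    N1: 90+52 = 142 > 140
    N18: 50+52 = 102 ≤ 110
    N21: 50+52 = 102 ≤ 120
    N28: 70+52 = 122 > 90
Round 2 — N1, N28 snap.
  N1 sheds 142 kN: no online neighbours, lost.
  N28 sheds 122 kN: no online neighbours, lost.
No further breaks.

102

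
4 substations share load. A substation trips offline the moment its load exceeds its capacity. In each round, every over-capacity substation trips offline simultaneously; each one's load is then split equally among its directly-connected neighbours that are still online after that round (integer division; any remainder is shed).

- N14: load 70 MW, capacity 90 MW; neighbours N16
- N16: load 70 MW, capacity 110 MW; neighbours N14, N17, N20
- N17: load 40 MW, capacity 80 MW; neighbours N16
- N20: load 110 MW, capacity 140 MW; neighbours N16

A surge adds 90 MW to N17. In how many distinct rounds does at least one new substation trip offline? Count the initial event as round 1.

3

Round 1 — N17 at 130 > 80. N17 trips offline.
  N17 sheds 130 MW to N16: 130 each.
    N16: 70+130 = 200 > 110
Round 2 — N16 trips offline.
  N16 sheds 200 MW to N14, N20: 100 each.
    N14: 70+100 = 170 > 90
    N20: 110+100 = 210 > 140
Round 3 — N14, N20 trip offline.
  N14 sheds 170 MW: no online neighbours, lost.
  N20 sheds 210 MW: no online neighbours, lost.
No further trips.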